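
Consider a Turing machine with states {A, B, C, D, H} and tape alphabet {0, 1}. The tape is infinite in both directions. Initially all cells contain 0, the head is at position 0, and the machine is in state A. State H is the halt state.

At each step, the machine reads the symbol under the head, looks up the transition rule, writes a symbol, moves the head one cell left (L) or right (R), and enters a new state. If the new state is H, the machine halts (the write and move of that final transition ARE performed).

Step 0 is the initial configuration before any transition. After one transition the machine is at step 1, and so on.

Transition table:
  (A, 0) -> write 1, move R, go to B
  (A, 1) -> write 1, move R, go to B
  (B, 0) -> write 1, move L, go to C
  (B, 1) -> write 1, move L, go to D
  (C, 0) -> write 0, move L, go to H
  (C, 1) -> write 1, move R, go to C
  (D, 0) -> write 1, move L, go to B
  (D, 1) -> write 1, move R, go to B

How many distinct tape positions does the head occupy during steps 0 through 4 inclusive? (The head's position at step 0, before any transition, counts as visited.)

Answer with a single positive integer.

Step 1: in state A at pos 0, read 0 -> (A,0)->write 1,move R,goto B. Now: state=B, head=1, tape[-1..2]=0100 (head:   ^)
Step 2: in state B at pos 1, read 0 -> (B,0)->write 1,move L,goto C. Now: state=C, head=0, tape[-1..2]=0110 (head:  ^)
Step 3: in state C at pos 0, read 1 -> (C,1)->write 1,move R,goto C. Now: state=C, head=1, tape[-1..2]=0110 (head:   ^)
Step 4: in state C at pos 1, read 1 -> (C,1)->write 1,move R,goto C. Now: state=C, head=2, tape[-1..3]=01100 (head:    ^)
Head positions at steps 0..4: starting at 0, distinct positions visited = {0, 1, 2} -> 3 position(s)

Answer: 3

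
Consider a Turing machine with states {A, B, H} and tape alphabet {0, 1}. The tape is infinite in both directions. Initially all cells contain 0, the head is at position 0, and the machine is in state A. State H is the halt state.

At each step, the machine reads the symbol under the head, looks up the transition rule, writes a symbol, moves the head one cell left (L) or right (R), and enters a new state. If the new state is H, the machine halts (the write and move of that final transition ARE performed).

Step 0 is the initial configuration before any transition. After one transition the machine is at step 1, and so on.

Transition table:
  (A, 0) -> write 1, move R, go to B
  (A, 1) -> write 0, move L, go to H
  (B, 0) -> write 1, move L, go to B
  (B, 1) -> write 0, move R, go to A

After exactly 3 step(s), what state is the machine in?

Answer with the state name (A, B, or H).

Answer: A

Derivation:
Step 1: in state A at pos 0, read 0 -> (A,0)->write 1,move R,goto B. Now: state=B, head=1, tape[-1..2]=0100 (head:   ^)
Step 2: in state B at pos 1, read 0 -> (B,0)->write 1,move L,goto B. Now: state=B, head=0, tape[-1..2]=0110 (head:  ^)
Step 3: in state B at pos 0, read 1 -> (B,1)->write 0,move R,goto A. Now: state=A, head=1, tape[-1..2]=0010 (head:   ^)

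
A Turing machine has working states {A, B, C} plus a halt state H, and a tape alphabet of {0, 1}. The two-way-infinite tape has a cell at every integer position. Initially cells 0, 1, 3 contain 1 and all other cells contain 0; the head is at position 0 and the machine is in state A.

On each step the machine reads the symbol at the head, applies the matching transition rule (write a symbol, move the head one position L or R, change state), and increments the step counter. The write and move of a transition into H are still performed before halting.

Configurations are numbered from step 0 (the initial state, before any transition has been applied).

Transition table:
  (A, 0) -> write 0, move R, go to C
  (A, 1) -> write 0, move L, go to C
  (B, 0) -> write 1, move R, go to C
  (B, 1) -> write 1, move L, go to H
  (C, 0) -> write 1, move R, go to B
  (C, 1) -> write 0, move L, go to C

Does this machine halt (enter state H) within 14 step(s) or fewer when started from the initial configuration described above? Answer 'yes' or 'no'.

Step 1: in state A at pos 0, read 1 -> (A,1)->write 0,move L,goto C. Now: state=C, head=-1, tape[-2..4]=0001010 (head:  ^)
Step 2: in state C at pos -1, read 0 -> (C,0)->write 1,move R,goto B. Now: state=B, head=0, tape[-2..4]=0101010 (head:   ^)
Step 3: in state B at pos 0, read 0 -> (B,0)->write 1,move R,goto C. Now: state=C, head=1, tape[-2..4]=0111010 (head:    ^)
Step 4: in state C at pos 1, read 1 -> (C,1)->write 0,move L,goto C. Now: state=C, head=0, tape[-2..4]=0110010 (head:   ^)
Step 5: in state C at pos 0, read 1 -> (C,1)->write 0,move L,goto C. Now: state=C, head=-1, tape[-2..4]=0100010 (head:  ^)
Step 6: in state C at pos -1, read 1 -> (C,1)->write 0,move L,goto C. Now: state=C, head=-2, tape[-3..4]=00000010 (head:  ^)
Step 7: in state C at pos -2, read 0 -> (C,0)->write 1,move R,goto B. Now: state=B, head=-1, tape[-3..4]=01000010 (head:   ^)
Step 8: in state B at pos -1, read 0 -> (B,0)->write 1,move R,goto C. Now: state=C, head=0, tape[-3..4]=01100010 (head:    ^)
Step 9: in state C at pos 0, read 0 -> (C,0)->write 1,move R,goto B. Now: state=B, head=1, tape[-3..4]=01110010 (head:     ^)
Step 10: in state B at pos 1, read 0 -> (B,0)->write 1,move R,goto C. Now: state=C, head=2, tape[-3..4]=01111010 (head:      ^)
Step 11: in state C at pos 2, read 0 -> (C,0)->write 1,move R,goto B. Now: state=B, head=3, tape[-3..4]=01111110 (head:       ^)
Step 12: in state B at pos 3, read 1 -> (B,1)->write 1,move L,goto H. Now: state=H, head=2, tape[-3..4]=01111110 (head:      ^)
State H reached at step 12; 12 <= 14 -> yes

Answer: yes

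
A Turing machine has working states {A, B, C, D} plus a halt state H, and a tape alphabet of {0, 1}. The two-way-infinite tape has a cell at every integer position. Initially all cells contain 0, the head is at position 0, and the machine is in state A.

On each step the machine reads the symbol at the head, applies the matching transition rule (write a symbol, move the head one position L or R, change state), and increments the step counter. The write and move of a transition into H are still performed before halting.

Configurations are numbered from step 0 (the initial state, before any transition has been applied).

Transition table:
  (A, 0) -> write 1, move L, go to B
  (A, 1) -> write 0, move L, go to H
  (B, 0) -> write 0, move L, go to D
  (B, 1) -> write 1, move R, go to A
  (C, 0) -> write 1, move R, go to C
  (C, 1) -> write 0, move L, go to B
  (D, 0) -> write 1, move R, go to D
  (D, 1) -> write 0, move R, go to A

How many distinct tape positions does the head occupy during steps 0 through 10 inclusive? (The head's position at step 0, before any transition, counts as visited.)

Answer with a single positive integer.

Step 1: in state A at pos 0, read 0 -> (A,0)->write 1,move L,goto B. Now: state=B, head=-1, tape[-2..1]=0010 (head:  ^)
Step 2: in state B at pos -1, read 0 -> (B,0)->write 0,move L,goto D. Now: state=D, head=-2, tape[-3..1]=00010 (head:  ^)
Step 3: in state D at pos -2, read 0 -> (D,0)->write 1,move R,goto D. Now: state=D, head=-1, tape[-3..1]=01010 (head:   ^)
Step 4: in state D at pos -1, read 0 -> (D,0)->write 1,move R,goto D. Now: state=D, head=0, tape[-3..1]=01110 (head:    ^)
Step 5: in state D at pos 0, read 1 -> (D,1)->write 0,move R,goto A. Now: state=A, head=1, tape[-3..2]=011000 (head:     ^)
Step 6: in state A at pos 1, read 0 -> (A,0)->write 1,move L,goto B. Now: state=B, head=0, tape[-3..2]=011010 (head:    ^)
Step 7: in state B at pos 0, read 0 -> (B,0)->write 0,move L,goto D. Now: state=D, head=-1, tape[-3..2]=011010 (head:   ^)
Step 8: in state D at pos -1, read 1 -> (D,1)->write 0,move R,goto A. Now: state=A, head=0, tape[-3..2]=010010 (head:    ^)
Step 9: in state A at pos 0, read 0 -> (A,0)->write 1,move L,goto B. Now: state=B, head=-1, tape[-3..2]=010110 (head:   ^)
Step 10: in state B at pos -1, read 0 -> (B,0)->write 0,move L,goto D. Now: state=D, head=-2, tape[-3..2]=010110 (head:  ^)
Head positions at steps 0..10: starting at 0, distinct positions visited = {-2, -1, 0, 1} -> 4 position(s)

Answer: 4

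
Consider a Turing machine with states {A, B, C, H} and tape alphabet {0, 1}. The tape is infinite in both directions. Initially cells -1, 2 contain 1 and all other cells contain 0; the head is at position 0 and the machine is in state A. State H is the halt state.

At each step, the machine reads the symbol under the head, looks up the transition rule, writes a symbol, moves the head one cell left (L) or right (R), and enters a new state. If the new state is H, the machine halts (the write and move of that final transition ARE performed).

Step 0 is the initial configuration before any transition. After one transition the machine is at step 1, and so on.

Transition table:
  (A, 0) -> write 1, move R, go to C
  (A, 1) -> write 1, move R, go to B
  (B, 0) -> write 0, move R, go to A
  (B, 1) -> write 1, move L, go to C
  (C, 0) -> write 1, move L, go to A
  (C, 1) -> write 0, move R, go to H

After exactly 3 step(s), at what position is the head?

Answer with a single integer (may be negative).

Answer: 1

Derivation:
Step 1: in state A at pos 0, read 0 -> (A,0)->write 1,move R,goto C. Now: state=C, head=1, tape[-2..3]=011010 (head:    ^)
Step 2: in state C at pos 1, read 0 -> (C,0)->write 1,move L,goto A. Now: state=A, head=0, tape[-2..3]=011110 (head:   ^)
Step 3: in state A at pos 0, read 1 -> (A,1)->write 1,move R,goto B. Now: state=B, head=1, tape[-2..3]=011110 (head:    ^)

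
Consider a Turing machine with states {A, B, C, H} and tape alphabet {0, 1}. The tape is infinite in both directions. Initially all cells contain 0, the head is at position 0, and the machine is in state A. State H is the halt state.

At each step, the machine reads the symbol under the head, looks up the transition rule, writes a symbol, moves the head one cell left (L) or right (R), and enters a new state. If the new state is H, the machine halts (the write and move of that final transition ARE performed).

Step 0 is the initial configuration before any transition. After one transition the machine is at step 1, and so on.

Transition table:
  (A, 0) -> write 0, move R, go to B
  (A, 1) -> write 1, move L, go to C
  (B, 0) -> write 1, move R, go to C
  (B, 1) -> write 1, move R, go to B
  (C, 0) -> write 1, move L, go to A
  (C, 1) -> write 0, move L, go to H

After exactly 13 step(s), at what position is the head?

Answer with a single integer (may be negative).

Step 1: in state A at pos 0, read 0 -> (A,0)->write 0,move R,goto B. Now: state=B, head=1, tape[-1..2]=0000 (head:   ^)
Step 2: in state B at pos 1, read 0 -> (B,0)->write 1,move R,goto C. Now: state=C, head=2, tape[-1..3]=00100 (head:    ^)
Step 3: in state C at pos 2, read 0 -> (C,0)->write 1,move L,goto A. Now: state=A, head=1, tape[-1..3]=00110 (head:   ^)
Step 4: in state A at pos 1, read 1 -> (A,1)->write 1,move L,goto C. Now: state=C, head=0, tape[-1..3]=00110 (head:  ^)
Step 5: in state C at pos 0, read 0 -> (C,0)->write 1,move L,goto A. Now: state=A, head=-1, tape[-2..3]=001110 (head:  ^)
Step 6: in state A at pos -1, read 0 -> (A,0)->write 0,move R,goto B. Now: state=B, head=0, tape[-2..3]=001110 (head:   ^)
Step 7: in state B at pos 0, read 1 -> (B,1)->write 1,move R,goto B. Now: state=B, head=1, tape[-2..3]=001110 (head:    ^)
Step 8: in state B at pos 1, read 1 -> (B,1)->write 1,move R,goto B. Now: state=B, head=2, tape[-2..3]=001110 (head:     ^)
Step 9: in state B at pos 2, read 1 -> (B,1)->write 1,move R,goto B. Now: state=B, head=3, tape[-2..4]=0011100 (head:      ^)
Step 10: in state B at pos 3, read 0 -> (B,0)->write 1,move R,goto C. Now: state=C, head=4, tape[-2..5]=00111100 (head:       ^)
Step 11: in state C at pos 4, read 0 -> (C,0)->write 1,move L,goto A. Now: state=A, head=3, tape[-2..5]=00111110 (head:      ^)
Step 12: in state A at pos 3, read 1 -> (A,1)->write 1,move L,goto C. Now: state=C, head=2, tape[-2..5]=00111110 (head:     ^)
Step 13: in state C at pos 2, read 1 -> (C,1)->write 0,move L,goto H. Now: state=H, head=1, tape[-2..5]=00110110 (head:    ^)

Answer: 1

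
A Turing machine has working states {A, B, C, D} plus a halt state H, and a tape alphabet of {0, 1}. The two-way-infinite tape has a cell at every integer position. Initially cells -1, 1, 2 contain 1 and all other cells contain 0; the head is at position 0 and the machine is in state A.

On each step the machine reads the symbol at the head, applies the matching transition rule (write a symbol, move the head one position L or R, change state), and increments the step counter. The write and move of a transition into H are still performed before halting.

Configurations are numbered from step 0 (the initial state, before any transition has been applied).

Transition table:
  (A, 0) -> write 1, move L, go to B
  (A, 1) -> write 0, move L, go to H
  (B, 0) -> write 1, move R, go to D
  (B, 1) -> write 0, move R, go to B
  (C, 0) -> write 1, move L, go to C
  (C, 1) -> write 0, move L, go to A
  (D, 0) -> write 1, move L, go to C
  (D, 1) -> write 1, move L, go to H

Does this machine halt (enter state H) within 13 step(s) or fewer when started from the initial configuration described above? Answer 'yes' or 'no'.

Step 1: in state A at pos 0, read 0 -> (A,0)->write 1,move L,goto B. Now: state=B, head=-1, tape[-2..3]=011110 (head:  ^)
Step 2: in state B at pos -1, read 1 -> (B,1)->write 0,move R,goto B. Now: state=B, head=0, tape[-2..3]=001110 (head:   ^)
Step 3: in state B at pos 0, read 1 -> (B,1)->write 0,move R,goto B. Now: state=B, head=1, tape[-2..3]=000110 (head:    ^)
Step 4: in state B at pos 1, read 1 -> (B,1)->write 0,move R,goto B. Now: state=B, head=2, tape[-2..3]=000010 (head:     ^)
Step 5: in state B at pos 2, read 1 -> (B,1)->write 0,move R,goto B. Now: state=B, head=3, tape[-2..4]=0000000 (head:      ^)
Step 6: in state B at pos 3, read 0 -> (B,0)->write 1,move R,goto D. Now: state=D, head=4, tape[-2..5]=00000100 (head:       ^)
Step 7: in state D at pos 4, read 0 -> (D,0)->write 1,move L,goto C. Now: state=C, head=3, tape[-2..5]=00000110 (head:      ^)
Step 8: in state C at pos 3, read 1 -> (C,1)->write 0,move L,goto A. Now: state=A, head=2, tape[-2..5]=00000010 (head:     ^)
Step 9: in state A at pos 2, read 0 -> (A,0)->write 1,move L,goto B. Now: state=B, head=1, tape[-2..5]=00001010 (head:    ^)
Step 10: in state B at pos 1, read 0 -> (B,0)->write 1,move R,goto D. Now: state=D, head=2, tape[-2..5]=00011010 (head:     ^)
Step 11: in state D at pos 2, read 1 -> (D,1)->write 1,move L,goto H. Now: state=H, head=1, tape[-2..5]=00011010 (head:    ^)
State H reached at step 11; 11 <= 13 -> yes

Answer: yes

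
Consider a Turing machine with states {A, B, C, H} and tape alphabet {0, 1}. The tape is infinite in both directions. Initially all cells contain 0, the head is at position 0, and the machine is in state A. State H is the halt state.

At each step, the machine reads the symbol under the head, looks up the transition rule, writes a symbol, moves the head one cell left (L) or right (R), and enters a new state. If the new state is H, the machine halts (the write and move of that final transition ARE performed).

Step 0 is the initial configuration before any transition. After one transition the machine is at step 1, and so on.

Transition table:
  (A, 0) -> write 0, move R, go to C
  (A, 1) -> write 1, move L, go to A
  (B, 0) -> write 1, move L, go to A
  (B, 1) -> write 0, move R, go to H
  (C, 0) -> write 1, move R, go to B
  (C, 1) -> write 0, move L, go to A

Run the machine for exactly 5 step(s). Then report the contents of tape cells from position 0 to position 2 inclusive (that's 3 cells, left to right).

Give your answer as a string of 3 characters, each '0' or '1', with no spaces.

Answer: 011

Derivation:
Step 1: in state A at pos 0, read 0 -> (A,0)->write 0,move R,goto C. Now: state=C, head=1, tape[-1..2]=0000 (head:   ^)
Step 2: in state C at pos 1, read 0 -> (C,0)->write 1,move R,goto B. Now: state=B, head=2, tape[-1..3]=00100 (head:    ^)
Step 3: in state B at pos 2, read 0 -> (B,0)->write 1,move L,goto A. Now: state=A, head=1, tape[-1..3]=00110 (head:   ^)
Step 4: in state A at pos 1, read 1 -> (A,1)->write 1,move L,goto A. Now: state=A, head=0, tape[-1..3]=00110 (head:  ^)
Step 5: in state A at pos 0, read 0 -> (A,0)->write 0,move R,goto C. Now: state=C, head=1, tape[-1..3]=00110 (head:   ^)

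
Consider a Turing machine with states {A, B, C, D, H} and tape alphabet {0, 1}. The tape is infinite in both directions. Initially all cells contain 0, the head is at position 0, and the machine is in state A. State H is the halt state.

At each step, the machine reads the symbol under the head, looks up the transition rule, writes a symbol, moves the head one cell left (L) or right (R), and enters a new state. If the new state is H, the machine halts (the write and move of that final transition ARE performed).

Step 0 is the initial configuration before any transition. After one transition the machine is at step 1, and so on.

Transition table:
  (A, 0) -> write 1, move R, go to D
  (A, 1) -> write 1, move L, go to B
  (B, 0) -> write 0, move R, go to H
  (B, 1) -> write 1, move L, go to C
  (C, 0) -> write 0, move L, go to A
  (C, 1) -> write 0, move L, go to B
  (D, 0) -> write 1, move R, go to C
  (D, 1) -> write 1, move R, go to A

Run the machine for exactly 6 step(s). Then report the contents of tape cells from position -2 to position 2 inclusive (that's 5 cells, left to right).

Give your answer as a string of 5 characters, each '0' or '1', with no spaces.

Answer: 00110

Derivation:
Step 1: in state A at pos 0, read 0 -> (A,0)->write 1,move R,goto D. Now: state=D, head=1, tape[-1..2]=0100 (head:   ^)
Step 2: in state D at pos 1, read 0 -> (D,0)->write 1,move R,goto C. Now: state=C, head=2, tape[-1..3]=01100 (head:    ^)
Step 3: in state C at pos 2, read 0 -> (C,0)->write 0,move L,goto A. Now: state=A, head=1, tape[-1..3]=01100 (head:   ^)
Step 4: in state A at pos 1, read 1 -> (A,1)->write 1,move L,goto B. Now: state=B, head=0, tape[-1..3]=01100 (head:  ^)
Step 5: in state B at pos 0, read 1 -> (B,1)->write 1,move L,goto C. Now: state=C, head=-1, tape[-2..3]=001100 (head:  ^)
Step 6: in state C at pos -1, read 0 -> (C,0)->write 0,move L,goto A. Now: state=A, head=-2, tape[-3..3]=0001100 (head:  ^)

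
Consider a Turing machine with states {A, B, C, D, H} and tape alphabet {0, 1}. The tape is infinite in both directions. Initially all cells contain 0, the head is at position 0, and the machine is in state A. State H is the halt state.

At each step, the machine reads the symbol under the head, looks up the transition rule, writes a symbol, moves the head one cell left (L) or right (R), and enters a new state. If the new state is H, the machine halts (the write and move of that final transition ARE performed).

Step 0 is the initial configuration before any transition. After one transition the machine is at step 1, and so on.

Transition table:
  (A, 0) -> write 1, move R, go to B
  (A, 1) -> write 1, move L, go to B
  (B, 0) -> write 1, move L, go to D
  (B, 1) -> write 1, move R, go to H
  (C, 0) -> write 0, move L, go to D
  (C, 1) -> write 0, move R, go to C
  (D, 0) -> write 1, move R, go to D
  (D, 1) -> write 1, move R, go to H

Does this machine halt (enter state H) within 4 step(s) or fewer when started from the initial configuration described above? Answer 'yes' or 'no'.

Answer: yes

Derivation:
Step 1: in state A at pos 0, read 0 -> (A,0)->write 1,move R,goto B. Now: state=B, head=1, tape[-1..2]=0100 (head:   ^)
Step 2: in state B at pos 1, read 0 -> (B,0)->write 1,move L,goto D. Now: state=D, head=0, tape[-1..2]=0110 (head:  ^)
Step 3: in state D at pos 0, read 1 -> (D,1)->write 1,move R,goto H. Now: state=H, head=1, tape[-1..2]=0110 (head:   ^)
State H reached at step 3; 3 <= 4 -> yes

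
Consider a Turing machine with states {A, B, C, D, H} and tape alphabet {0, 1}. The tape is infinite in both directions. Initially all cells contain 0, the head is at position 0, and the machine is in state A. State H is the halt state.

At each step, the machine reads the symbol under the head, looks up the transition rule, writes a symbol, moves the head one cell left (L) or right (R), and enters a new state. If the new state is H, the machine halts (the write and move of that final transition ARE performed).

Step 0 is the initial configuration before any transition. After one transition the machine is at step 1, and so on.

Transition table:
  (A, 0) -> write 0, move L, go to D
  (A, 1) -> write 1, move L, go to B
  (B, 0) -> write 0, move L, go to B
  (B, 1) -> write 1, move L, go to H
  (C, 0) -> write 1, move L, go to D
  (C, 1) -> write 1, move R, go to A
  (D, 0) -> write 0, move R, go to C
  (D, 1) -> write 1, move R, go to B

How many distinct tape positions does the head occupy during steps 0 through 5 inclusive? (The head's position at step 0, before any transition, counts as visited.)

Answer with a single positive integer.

Step 1: in state A at pos 0, read 0 -> (A,0)->write 0,move L,goto D. Now: state=D, head=-1, tape[-2..1]=0000 (head:  ^)
Step 2: in state D at pos -1, read 0 -> (D,0)->write 0,move R,goto C. Now: state=C, head=0, tape[-2..1]=0000 (head:   ^)
Step 3: in state C at pos 0, read 0 -> (C,0)->write 1,move L,goto D. Now: state=D, head=-1, tape[-2..1]=0010 (head:  ^)
Step 4: in state D at pos -1, read 0 -> (D,0)->write 0,move R,goto C. Now: state=C, head=0, tape[-2..1]=0010 (head:   ^)
Step 5: in state C at pos 0, read 1 -> (C,1)->write 1,move R,goto A. Now: state=A, head=1, tape[-2..2]=00100 (head:    ^)
Head positions at steps 0..5: starting at 0, distinct positions visited = {-1, 0, 1} -> 3 position(s)

Answer: 3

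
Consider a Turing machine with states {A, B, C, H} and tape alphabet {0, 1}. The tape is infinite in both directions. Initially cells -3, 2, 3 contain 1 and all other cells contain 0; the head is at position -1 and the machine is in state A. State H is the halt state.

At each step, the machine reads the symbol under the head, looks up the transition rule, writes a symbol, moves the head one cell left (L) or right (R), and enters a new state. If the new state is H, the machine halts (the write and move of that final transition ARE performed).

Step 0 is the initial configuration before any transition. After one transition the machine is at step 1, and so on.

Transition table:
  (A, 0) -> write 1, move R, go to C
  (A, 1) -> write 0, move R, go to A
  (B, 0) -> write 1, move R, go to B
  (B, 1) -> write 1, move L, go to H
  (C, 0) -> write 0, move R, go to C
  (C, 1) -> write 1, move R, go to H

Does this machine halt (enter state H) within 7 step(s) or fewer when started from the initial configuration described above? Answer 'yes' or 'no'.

Step 1: in state A at pos -1, read 0 -> (A,0)->write 1,move R,goto C. Now: state=C, head=0, tape[-4..4]=010100110 (head:     ^)
Step 2: in state C at pos 0, read 0 -> (C,0)->write 0,move R,goto C. Now: state=C, head=1, tape[-4..4]=010100110 (head:      ^)
Step 3: in state C at pos 1, read 0 -> (C,0)->write 0,move R,goto C. Now: state=C, head=2, tape[-4..4]=010100110 (head:       ^)
Step 4: in state C at pos 2, read 1 -> (C,1)->write 1,move R,goto H. Now: state=H, head=3, tape[-4..4]=010100110 (head:        ^)
State H reached at step 4; 4 <= 7 -> yes

Answer: yes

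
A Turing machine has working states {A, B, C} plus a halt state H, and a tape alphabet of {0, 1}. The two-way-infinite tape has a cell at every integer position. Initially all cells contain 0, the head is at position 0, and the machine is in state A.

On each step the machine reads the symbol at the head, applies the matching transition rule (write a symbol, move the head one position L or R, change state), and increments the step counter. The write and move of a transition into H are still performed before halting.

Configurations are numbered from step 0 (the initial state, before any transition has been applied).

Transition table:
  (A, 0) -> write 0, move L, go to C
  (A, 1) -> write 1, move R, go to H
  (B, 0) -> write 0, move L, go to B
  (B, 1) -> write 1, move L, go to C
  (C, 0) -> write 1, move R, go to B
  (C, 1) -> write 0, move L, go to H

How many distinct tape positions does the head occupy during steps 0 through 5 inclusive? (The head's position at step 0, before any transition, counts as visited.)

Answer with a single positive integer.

Step 1: in state A at pos 0, read 0 -> (A,0)->write 0,move L,goto C. Now: state=C, head=-1, tape[-2..1]=0000 (head:  ^)
Step 2: in state C at pos -1, read 0 -> (C,0)->write 1,move R,goto B. Now: state=B, head=0, tape[-2..1]=0100 (head:   ^)
Step 3: in state B at pos 0, read 0 -> (B,0)->write 0,move L,goto B. Now: state=B, head=-1, tape[-2..1]=0100 (head:  ^)
Step 4: in state B at pos -1, read 1 -> (B,1)->write 1,move L,goto C. Now: state=C, head=-2, tape[-3..1]=00100 (head:  ^)
Step 5: in state C at pos -2, read 0 -> (C,0)->write 1,move R,goto B. Now: state=B, head=-1, tape[-3..1]=01100 (head:   ^)
Head positions at steps 0..5: starting at 0, distinct positions visited = {-2, -1, 0} -> 3 position(s)

Answer: 3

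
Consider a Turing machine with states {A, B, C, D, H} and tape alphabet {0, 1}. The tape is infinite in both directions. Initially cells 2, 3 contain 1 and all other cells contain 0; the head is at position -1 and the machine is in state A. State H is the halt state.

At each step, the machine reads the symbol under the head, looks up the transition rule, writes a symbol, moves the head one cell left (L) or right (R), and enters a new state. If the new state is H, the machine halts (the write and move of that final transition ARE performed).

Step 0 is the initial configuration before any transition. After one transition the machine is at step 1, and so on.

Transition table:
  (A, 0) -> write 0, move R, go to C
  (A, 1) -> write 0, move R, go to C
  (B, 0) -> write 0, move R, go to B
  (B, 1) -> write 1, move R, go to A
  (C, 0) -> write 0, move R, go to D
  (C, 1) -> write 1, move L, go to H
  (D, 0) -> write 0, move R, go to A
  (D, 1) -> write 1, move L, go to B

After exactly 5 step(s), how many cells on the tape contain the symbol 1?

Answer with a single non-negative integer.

Answer: 1

Derivation:
Step 1: in state A at pos -1, read 0 -> (A,0)->write 0,move R,goto C. Now: state=C, head=0, tape[-2..4]=0000110 (head:   ^)
Step 2: in state C at pos 0, read 0 -> (C,0)->write 0,move R,goto D. Now: state=D, head=1, tape[-2..4]=0000110 (head:    ^)
Step 3: in state D at pos 1, read 0 -> (D,0)->write 0,move R,goto A. Now: state=A, head=2, tape[-2..4]=0000110 (head:     ^)
Step 4: in state A at pos 2, read 1 -> (A,1)->write 0,move R,goto C. Now: state=C, head=3, tape[-2..4]=0000010 (head:      ^)
Step 5: in state C at pos 3, read 1 -> (C,1)->write 1,move L,goto H. Now: state=H, head=2, tape[-2..4]=0000010 (head:     ^)
Cells containing 1 after step 5: {3} -> 1 cell(s)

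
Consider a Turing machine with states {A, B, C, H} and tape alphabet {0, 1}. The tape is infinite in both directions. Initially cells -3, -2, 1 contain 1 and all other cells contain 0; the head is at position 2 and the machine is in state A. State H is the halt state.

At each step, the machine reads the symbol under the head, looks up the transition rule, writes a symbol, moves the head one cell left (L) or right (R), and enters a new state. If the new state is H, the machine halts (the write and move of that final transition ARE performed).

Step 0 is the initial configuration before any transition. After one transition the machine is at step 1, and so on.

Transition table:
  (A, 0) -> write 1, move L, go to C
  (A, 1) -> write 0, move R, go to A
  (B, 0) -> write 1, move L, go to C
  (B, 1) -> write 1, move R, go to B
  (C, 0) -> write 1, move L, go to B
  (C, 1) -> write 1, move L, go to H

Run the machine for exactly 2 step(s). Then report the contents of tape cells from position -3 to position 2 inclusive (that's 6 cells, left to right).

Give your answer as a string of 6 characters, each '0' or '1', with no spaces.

Step 1: in state A at pos 2, read 0 -> (A,0)->write 1,move L,goto C. Now: state=C, head=1, tape[-4..3]=01100110 (head:      ^)
Step 2: in state C at pos 1, read 1 -> (C,1)->write 1,move L,goto H. Now: state=H, head=0, tape[-4..3]=01100110 (head:     ^)

Answer: 110011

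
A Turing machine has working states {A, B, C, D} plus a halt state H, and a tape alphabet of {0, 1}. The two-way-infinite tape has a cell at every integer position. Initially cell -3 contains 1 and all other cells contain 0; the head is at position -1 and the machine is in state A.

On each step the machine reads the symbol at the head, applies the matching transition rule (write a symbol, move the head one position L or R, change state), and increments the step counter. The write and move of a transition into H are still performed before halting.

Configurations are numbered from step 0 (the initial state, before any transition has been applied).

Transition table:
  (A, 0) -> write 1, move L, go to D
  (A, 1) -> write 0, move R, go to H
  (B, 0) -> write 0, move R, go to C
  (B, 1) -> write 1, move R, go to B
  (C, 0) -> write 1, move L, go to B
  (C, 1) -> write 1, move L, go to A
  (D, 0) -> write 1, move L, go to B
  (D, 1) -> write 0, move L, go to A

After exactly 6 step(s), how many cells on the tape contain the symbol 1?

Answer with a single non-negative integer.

Step 1: in state A at pos -1, read 0 -> (A,0)->write 1,move L,goto D. Now: state=D, head=-2, tape[-4..0]=01010 (head:   ^)
Step 2: in state D at pos -2, read 0 -> (D,0)->write 1,move L,goto B. Now: state=B, head=-3, tape[-4..0]=01110 (head:  ^)
Step 3: in state B at pos -3, read 1 -> (B,1)->write 1,move R,goto B. Now: state=B, head=-2, tape[-4..0]=01110 (head:   ^)
Step 4: in state B at pos -2, read 1 -> (B,1)->write 1,move R,goto B. Now: state=B, head=-1, tape[-4..0]=01110 (head:    ^)
Step 5: in state B at pos -1, read 1 -> (B,1)->write 1,move R,goto B. Now: state=B, head=0, tape[-4..1]=011100 (head:     ^)
Step 6: in state B at pos 0, read 0 -> (B,0)->write 0,move R,goto C. Now: state=C, head=1, tape[-4..2]=0111000 (head:      ^)
Cells containing 1 after step 6: {-3, -2, -1} -> 3 cell(s)

Answer: 3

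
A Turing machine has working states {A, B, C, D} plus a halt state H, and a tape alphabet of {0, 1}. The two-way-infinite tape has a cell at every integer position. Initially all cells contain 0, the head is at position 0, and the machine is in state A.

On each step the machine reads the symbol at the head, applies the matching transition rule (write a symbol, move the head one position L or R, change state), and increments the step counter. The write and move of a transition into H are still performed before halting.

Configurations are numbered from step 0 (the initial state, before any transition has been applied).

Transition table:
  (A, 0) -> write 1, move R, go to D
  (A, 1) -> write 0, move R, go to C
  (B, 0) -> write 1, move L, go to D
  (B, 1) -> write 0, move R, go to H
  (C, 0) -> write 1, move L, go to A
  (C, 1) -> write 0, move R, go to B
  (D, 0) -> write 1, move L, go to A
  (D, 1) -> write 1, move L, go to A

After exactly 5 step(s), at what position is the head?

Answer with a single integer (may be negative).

Step 1: in state A at pos 0, read 0 -> (A,0)->write 1,move R,goto D. Now: state=D, head=1, tape[-1..2]=0100 (head:   ^)
Step 2: in state D at pos 1, read 0 -> (D,0)->write 1,move L,goto A. Now: state=A, head=0, tape[-1..2]=0110 (head:  ^)
Step 3: in state A at pos 0, read 1 -> (A,1)->write 0,move R,goto C. Now: state=C, head=1, tape[-1..2]=0010 (head:   ^)
Step 4: in state C at pos 1, read 1 -> (C,1)->write 0,move R,goto B. Now: state=B, head=2, tape[-1..3]=00000 (head:    ^)
Step 5: in state B at pos 2, read 0 -> (B,0)->write 1,move L,goto D. Now: state=D, head=1, tape[-1..3]=00010 (head:   ^)

Answer: 1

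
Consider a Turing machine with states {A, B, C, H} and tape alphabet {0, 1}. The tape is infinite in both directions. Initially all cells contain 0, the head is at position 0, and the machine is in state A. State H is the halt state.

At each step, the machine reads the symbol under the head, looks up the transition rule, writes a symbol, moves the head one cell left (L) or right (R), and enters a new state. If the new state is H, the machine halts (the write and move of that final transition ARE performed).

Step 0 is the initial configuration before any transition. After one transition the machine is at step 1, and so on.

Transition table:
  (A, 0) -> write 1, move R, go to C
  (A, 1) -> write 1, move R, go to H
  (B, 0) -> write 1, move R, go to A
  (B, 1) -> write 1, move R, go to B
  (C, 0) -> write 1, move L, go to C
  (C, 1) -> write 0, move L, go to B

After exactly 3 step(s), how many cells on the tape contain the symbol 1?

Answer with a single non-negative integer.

Answer: 1

Derivation:
Step 1: in state A at pos 0, read 0 -> (A,0)->write 1,move R,goto C. Now: state=C, head=1, tape[-1..2]=0100 (head:   ^)
Step 2: in state C at pos 1, read 0 -> (C,0)->write 1,move L,goto C. Now: state=C, head=0, tape[-1..2]=0110 (head:  ^)
Step 3: in state C at pos 0, read 1 -> (C,1)->write 0,move L,goto B. Now: state=B, head=-1, tape[-2..2]=00010 (head:  ^)
Cells containing 1 after step 3: {1} -> 1 cell(s)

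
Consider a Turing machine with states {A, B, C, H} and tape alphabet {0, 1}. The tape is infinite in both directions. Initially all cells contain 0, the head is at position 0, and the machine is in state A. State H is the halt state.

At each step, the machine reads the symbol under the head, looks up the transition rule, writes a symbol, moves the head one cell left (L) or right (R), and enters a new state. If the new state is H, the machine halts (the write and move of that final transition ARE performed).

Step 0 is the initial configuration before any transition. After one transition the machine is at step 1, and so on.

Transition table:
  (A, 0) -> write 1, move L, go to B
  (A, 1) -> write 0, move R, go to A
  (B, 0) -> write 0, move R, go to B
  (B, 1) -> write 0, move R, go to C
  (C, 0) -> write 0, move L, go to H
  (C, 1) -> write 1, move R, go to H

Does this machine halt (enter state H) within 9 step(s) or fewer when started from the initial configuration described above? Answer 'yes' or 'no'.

Step 1: in state A at pos 0, read 0 -> (A,0)->write 1,move L,goto B. Now: state=B, head=-1, tape[-2..1]=0010 (head:  ^)
Step 2: in state B at pos -1, read 0 -> (B,0)->write 0,move R,goto B. Now: state=B, head=0, tape[-2..1]=0010 (head:   ^)
Step 3: in state B at pos 0, read 1 -> (B,1)->write 0,move R,goto C. Now: state=C, head=1, tape[-2..2]=00000 (head:    ^)
Step 4: in state C at pos 1, read 0 -> (C,0)->write 0,move L,goto H. Now: state=H, head=0, tape[-2..2]=00000 (head:   ^)
State H reached at step 4; 4 <= 9 -> yes

Answer: yes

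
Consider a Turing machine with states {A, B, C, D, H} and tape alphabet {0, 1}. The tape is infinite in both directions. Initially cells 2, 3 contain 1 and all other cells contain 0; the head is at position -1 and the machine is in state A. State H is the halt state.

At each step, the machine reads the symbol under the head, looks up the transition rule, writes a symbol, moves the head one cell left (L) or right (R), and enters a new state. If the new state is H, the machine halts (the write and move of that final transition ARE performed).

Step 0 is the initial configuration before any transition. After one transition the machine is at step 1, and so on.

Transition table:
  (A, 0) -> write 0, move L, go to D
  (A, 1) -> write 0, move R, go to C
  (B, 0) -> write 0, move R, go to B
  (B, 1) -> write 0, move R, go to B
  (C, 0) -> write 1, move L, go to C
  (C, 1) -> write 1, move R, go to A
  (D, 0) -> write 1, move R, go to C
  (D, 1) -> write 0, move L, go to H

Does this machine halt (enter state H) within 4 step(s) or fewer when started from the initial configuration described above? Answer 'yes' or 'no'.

Step 1: in state A at pos -1, read 0 -> (A,0)->write 0,move L,goto D. Now: state=D, head=-2, tape[-3..4]=00000110 (head:  ^)
Step 2: in state D at pos -2, read 0 -> (D,0)->write 1,move R,goto C. Now: state=C, head=-1, tape[-3..4]=01000110 (head:   ^)
Step 3: in state C at pos -1, read 0 -> (C,0)->write 1,move L,goto C. Now: state=C, head=-2, tape[-3..4]=01100110 (head:  ^)
Step 4: in state C at pos -2, read 1 -> (C,1)->write 1,move R,goto A. Now: state=A, head=-1, tape[-3..4]=01100110 (head:   ^)
After 4 step(s): state = A (not H) -> not halted within 4 -> no

Answer: no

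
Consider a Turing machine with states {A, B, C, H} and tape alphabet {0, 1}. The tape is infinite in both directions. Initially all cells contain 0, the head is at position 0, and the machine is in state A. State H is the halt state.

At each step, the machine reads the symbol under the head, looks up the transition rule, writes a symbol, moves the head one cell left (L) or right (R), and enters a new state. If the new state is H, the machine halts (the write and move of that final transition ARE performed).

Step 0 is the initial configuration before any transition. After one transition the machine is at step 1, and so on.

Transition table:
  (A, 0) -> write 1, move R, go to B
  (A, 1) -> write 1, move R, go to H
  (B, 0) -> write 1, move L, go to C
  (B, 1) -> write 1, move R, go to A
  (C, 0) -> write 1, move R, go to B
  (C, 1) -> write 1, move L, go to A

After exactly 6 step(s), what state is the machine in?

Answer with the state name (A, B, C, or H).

Step 1: in state A at pos 0, read 0 -> (A,0)->write 1,move R,goto B. Now: state=B, head=1, tape[-1..2]=0100 (head:   ^)
Step 2: in state B at pos 1, read 0 -> (B,0)->write 1,move L,goto C. Now: state=C, head=0, tape[-1..2]=0110 (head:  ^)
Step 3: in state C at pos 0, read 1 -> (C,1)->write 1,move L,goto A. Now: state=A, head=-1, tape[-2..2]=00110 (head:  ^)
Step 4: in state A at pos -1, read 0 -> (A,0)->write 1,move R,goto B. Now: state=B, head=0, tape[-2..2]=01110 (head:   ^)
Step 5: in state B at pos 0, read 1 -> (B,1)->write 1,move R,goto A. Now: state=A, head=1, tape[-2..2]=01110 (head:    ^)
Step 6: in state A at pos 1, read 1 -> (A,1)->write 1,move R,goto H. Now: state=H, head=2, tape[-2..3]=011100 (head:     ^)

Answer: H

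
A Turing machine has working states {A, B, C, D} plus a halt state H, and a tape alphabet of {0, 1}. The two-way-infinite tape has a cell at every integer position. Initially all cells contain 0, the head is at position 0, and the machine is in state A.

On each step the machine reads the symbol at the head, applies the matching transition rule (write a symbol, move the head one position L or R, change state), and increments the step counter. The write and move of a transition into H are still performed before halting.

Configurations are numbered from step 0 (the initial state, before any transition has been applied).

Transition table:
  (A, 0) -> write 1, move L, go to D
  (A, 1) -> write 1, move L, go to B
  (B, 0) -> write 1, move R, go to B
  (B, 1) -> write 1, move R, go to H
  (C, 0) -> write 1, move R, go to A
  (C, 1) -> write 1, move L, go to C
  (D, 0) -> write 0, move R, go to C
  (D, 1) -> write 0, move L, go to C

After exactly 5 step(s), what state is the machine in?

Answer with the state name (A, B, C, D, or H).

Answer: B

Derivation:
Step 1: in state A at pos 0, read 0 -> (A,0)->write 1,move L,goto D. Now: state=D, head=-1, tape[-2..1]=0010 (head:  ^)
Step 2: in state D at pos -1, read 0 -> (D,0)->write 0,move R,goto C. Now: state=C, head=0, tape[-2..1]=0010 (head:   ^)
Step 3: in state C at pos 0, read 1 -> (C,1)->write 1,move L,goto C. Now: state=C, head=-1, tape[-2..1]=0010 (head:  ^)
Step 4: in state C at pos -1, read 0 -> (C,0)->write 1,move R,goto A. Now: state=A, head=0, tape[-2..1]=0110 (head:   ^)
Step 5: in state A at pos 0, read 1 -> (A,1)->write 1,move L,goto B. Now: state=B, head=-1, tape[-2..1]=0110 (head:  ^)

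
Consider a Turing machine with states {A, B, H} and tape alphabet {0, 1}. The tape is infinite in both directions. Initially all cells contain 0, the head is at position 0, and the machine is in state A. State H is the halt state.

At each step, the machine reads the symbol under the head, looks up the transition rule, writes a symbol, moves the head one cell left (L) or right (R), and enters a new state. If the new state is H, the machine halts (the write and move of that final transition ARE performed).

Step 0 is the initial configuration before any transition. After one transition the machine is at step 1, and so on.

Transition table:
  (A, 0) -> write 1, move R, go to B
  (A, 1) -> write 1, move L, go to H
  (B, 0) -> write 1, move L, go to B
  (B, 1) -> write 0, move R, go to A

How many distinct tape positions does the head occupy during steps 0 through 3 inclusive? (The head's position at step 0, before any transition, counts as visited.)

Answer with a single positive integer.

Step 1: in state A at pos 0, read 0 -> (A,0)->write 1,move R,goto B. Now: state=B, head=1, tape[-1..2]=0100 (head:   ^)
Step 2: in state B at pos 1, read 0 -> (B,0)->write 1,move L,goto B. Now: state=B, head=0, tape[-1..2]=0110 (head:  ^)
Step 3: in state B at pos 0, read 1 -> (B,1)->write 0,move R,goto A. Now: state=A, head=1, tape[-1..2]=0010 (head:   ^)
Head positions at steps 0..3: starting at 0, distinct positions visited = {0, 1} -> 2 position(s)

Answer: 2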